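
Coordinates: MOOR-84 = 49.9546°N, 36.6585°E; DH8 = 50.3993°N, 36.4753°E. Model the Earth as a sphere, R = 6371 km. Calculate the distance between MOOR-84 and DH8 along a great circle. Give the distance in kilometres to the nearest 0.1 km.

51.1 km

Δφ = 0.4447°,  Δλ = -0.1832°
a = sin²(Δφ/2) + cos φ₁ cos φ₂ sin²(Δλ/2) = 0.000016
c = 2·arcsin(√a) = 0.008027 rad = 0.4599°
d = R·c = 6371 × 0.008027 = 51.1 km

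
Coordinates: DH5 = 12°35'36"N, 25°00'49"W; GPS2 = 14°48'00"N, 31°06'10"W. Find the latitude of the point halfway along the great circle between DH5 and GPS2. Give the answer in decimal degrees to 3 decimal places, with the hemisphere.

DH5: φ = +12.59333°, λ = -25.01361°
GPS2: φ = +14.80000°, λ = -31.10278°
Bx = cos φ₂ cos Δλ = 0.961369,  By = cos φ₂ sin Δλ = -0.102557
φₘ = atan2(sin φ₁ + sin φ₂, √((cos φ₁ + Bx)² + By²)) = 13.71530°
λₘ = λ₁ + atan2(By, cos φ₁ + Bx) = -28.04389°

13.715°N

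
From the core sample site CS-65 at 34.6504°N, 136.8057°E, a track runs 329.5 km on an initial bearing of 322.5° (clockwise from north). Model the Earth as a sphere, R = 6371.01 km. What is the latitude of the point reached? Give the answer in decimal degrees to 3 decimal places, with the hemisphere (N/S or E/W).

36.981°N

δ = d/R = 329.5/6371.01 = 0.051719 rad
φ₂ = arcsin(sin φ₁ cos δ + cos φ₁ sin δ cos θ)
   = arcsin(0.56857·0.99866 + 0.82264·0.05170·0.79335) = 36.98071°
λ₂ = λ₁ + atan2(sin θ sin δ cos φ₁, cos δ − sin φ₁ sin φ₂) = 134.54794°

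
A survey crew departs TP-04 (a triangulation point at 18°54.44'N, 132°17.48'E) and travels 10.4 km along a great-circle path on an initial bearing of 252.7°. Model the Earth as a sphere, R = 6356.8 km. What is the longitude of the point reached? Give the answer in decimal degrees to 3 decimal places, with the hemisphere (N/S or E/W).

132.197°E

TP-04: φ = +18.90733°, λ = +132.29133°
δ = d/R = 10.4/6356.8 = 0.001636 rad
φ₂ = arcsin(sin φ₁ cos δ + cos φ₁ sin δ cos θ)
   = arcsin(0.32404·1.00000 + 0.94604·0.00164·-0.29737) = 18.87943°
λ₂ = λ₁ + atan2(sin θ sin δ cos φ₁, cos δ − sin φ₁ sin φ₂) = 132.19675°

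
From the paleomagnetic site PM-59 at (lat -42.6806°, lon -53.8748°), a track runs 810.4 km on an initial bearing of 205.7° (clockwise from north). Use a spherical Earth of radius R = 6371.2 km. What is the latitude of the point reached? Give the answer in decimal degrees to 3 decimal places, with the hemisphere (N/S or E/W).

δ = d/R = 810.4/6371.2 = 0.127197 rad
φ₂ = arcsin(sin φ₁ cos δ + cos φ₁ sin δ cos θ)
   = arcsin(-0.67791·0.99192 + 0.73514·0.12685·-0.90108) = -49.15358°
λ₂ = λ₁ + atan2(sin θ sin δ cos φ₁, cos δ − sin φ₁ sin φ₂) = -58.69973°

49.154°S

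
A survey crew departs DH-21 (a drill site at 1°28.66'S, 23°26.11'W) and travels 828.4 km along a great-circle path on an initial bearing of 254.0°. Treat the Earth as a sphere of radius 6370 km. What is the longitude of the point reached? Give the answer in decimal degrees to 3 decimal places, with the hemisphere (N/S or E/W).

DH-21: φ = -1.47767°, λ = -23.43517°
δ = d/R = 828.4/6370 = 0.130047 rad
φ₂ = arcsin(sin φ₁ cos δ + cos φ₁ sin δ cos θ)
   = arcsin(-0.02579·0.99156 + 0.99967·0.12968·-0.27564) = -3.51458°
λ₂ = λ₁ + atan2(sin θ sin δ cos φ₁, cos δ − sin φ₁ sin φ₂) = -30.60969°

30.610°W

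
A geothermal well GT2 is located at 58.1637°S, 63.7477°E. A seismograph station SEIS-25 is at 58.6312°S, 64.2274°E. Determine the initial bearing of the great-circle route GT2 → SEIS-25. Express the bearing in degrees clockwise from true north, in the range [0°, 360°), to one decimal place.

151.9°

Δλ = 0.4797°
y = sin Δλ · cos φ₂ = 0.004358
x = cos φ₁ sin φ₂ − sin φ₁ cos φ₂ cos Δλ = -0.008175
θ = atan2(y, x) = 151.9372° → 151.9372° (mod 360°)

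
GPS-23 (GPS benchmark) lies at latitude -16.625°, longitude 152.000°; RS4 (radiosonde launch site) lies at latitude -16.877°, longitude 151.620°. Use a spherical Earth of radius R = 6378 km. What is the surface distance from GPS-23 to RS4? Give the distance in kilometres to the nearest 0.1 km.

49.3 km

Δφ = -0.2520°,  Δλ = -0.3800°
a = sin²(Δφ/2) + cos φ₁ cos φ₂ sin²(Δλ/2) = 0.000015
c = 2·arcsin(√a) = 0.007725 rad = 0.4426°
d = R·c = 6378 × 0.007725 = 49.3 km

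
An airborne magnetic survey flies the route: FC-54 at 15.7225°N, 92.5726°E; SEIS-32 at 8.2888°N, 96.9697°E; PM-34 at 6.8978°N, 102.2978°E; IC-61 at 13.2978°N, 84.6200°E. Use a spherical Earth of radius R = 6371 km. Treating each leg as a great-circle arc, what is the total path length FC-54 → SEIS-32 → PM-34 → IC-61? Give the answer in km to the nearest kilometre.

FC-54→SEIS-32: c = 0.149863 rad, d = 954.78 km
SEIS-32→PM-34: c = 0.095318 rad, d = 607.27 km
PM-34→IC-61: c = 0.323446 rad, d = 2060.67 km
Total = 954.78 + 607.27 + 2060.67 = 3622.72 km

3623 km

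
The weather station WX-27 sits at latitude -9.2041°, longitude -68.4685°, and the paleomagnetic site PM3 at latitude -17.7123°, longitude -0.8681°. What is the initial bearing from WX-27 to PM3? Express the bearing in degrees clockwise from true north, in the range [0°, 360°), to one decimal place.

105.4°

Δλ = 67.6004°
y = sin Δλ · cos φ₂ = 0.880722
x = cos φ₁ sin φ₂ − sin φ₁ cos φ₂ cos Δλ = -0.242258
θ = atan2(y, x) = 105.3799° → 105.3799° (mod 360°)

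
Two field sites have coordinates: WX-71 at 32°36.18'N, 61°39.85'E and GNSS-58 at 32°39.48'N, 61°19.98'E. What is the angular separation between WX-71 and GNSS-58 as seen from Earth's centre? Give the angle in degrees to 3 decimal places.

WX-71: φ = +32.60300°, λ = +61.66417°
GNSS-58: φ = +32.65800°, λ = +61.33300°
Δφ = 0.0550°,  Δλ = -0.3312°
a = sin²(Δφ/2) + cos φ₁ cos φ₂ sin²(Δλ/2) = 0.000006
c = 2·arcsin(√a) = 0.004961 rad = 0.2843°

0.284°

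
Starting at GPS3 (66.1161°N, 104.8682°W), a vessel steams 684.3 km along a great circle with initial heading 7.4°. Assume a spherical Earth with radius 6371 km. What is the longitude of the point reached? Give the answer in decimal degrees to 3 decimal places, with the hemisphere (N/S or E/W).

δ = d/R = 684.3/6371 = 0.107409 rad
φ₂ = arcsin(sin φ₁ cos δ + cos φ₁ sin δ cos θ)
   = arcsin(0.91437·0.99424 + 0.40488·0.10720·0.99167) = 72.20227°
λ₂ = λ₁ + atan2(sin θ sin δ cos φ₁, cos δ − sin φ₁ sin φ₂) = -102.27915°

102.279°W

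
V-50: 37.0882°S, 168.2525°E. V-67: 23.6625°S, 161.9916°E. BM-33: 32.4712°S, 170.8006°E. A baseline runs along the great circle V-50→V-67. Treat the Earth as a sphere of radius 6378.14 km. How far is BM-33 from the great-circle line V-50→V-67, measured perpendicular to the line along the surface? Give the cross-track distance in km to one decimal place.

423.6 km

δ₁₃ = central angle V-50→BM-33 = 0.088464 rad  (haversine)
θ₁₃ = bearing V-50→BM-33 = 25.122°,  θ₁₂ = bearing V-50→V-67 = 336.424°
dₓₜ = R·arcsin(sin δ₁₃ · sin(θ₁₃ − θ₁₂)) = 6378.14·arcsin(0.08835·sin(-311.302°)) = 423.635 km
|dₓₜ| = 423.635 km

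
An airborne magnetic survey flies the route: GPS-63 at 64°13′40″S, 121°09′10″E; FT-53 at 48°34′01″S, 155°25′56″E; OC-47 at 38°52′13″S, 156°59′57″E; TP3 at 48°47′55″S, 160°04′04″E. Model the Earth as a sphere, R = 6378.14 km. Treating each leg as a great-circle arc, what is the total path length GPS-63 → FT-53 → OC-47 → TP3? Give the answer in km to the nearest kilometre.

4901 km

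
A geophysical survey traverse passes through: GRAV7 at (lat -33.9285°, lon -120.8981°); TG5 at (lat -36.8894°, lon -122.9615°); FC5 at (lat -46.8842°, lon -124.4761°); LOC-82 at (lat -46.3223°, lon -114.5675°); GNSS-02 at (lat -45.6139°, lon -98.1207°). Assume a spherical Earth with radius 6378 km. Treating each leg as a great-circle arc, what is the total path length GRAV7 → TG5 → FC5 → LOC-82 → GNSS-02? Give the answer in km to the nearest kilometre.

3531 km

GRAV7→TG5: c = 0.059427 rad, d = 379.03 km
TG5→FC5: c = 0.175539 rad, d = 1119.59 km
FC5→LOC-82: c = 0.119140 rad, d = 759.88 km
LOC-82→GNSS-02: c = 0.199540 rad, d = 1272.67 km
Total = 379.03 + 1119.59 + 759.88 + 1272.67 = 3531.16 km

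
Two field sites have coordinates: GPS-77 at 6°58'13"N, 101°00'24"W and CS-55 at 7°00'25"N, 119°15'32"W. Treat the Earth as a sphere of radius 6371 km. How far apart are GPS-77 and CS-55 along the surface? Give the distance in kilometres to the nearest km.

2014 km

GPS-77: φ = +6.97028°, λ = -101.00667°
CS-55: φ = +7.00694°, λ = -119.25889°
Δφ = 0.0367°,  Δλ = -18.2522°
a = sin²(Δφ/2) + cos φ₁ cos φ₂ sin²(Δλ/2) = 0.024784
c = 2·arcsin(√a) = 0.316175 rad = 18.1155°
d = R·c = 6371 × 0.316175 = 2014.4 km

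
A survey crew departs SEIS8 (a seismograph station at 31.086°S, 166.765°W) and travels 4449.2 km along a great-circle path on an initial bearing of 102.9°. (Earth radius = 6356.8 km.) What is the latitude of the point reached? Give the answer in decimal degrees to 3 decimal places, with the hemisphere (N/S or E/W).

31.204°S

δ = d/R = 4449.2/6356.8 = 0.699912 rad
φ₂ = arcsin(sin φ₁ cos δ + cos φ₁ sin δ cos θ)
   = arcsin(-0.51632·0.76490 + 0.85639·0.64415·-0.22325) = -31.20427°
λ₂ = λ₁ + atan2(sin θ sin δ cos φ₁, cos δ − sin φ₁ sin φ₂) = -119.53396°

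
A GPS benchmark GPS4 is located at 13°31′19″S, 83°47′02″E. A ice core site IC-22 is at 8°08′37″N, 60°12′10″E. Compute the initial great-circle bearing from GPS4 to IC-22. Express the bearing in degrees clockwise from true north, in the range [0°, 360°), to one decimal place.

GPS4: φ = -13.52194°, λ = +83.78389°
IC-22: φ = +8.14361°, λ = +60.20278°
Δλ = -23.5811°
y = sin Δλ · cos φ₂ = -0.396013
x = cos φ₁ sin φ₂ − sin φ₁ cos φ₂ cos Δλ = 0.349860
θ = atan2(y, x) = -48.5408° → 311.4592° (mod 360°)

311.5°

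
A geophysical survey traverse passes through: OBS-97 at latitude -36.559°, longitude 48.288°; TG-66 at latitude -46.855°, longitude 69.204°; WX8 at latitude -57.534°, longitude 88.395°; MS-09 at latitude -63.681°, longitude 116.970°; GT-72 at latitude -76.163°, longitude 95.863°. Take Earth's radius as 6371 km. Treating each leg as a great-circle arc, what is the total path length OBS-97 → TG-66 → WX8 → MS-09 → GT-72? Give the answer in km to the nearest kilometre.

OBS-97→TG-66: c = 0.324841 rad, d = 2069.56 km
TG-66→WX8: c = 0.275531 rad, d = 1755.41 km
WX8→MS-09: c = 0.264359 rad, d = 1684.23 km
MS-09→GT-72: c = 0.248632 rad, d = 1584.04 km
Total = 2069.56 + 1755.41 + 1684.23 + 1584.04 = 7093.23 km

7093 km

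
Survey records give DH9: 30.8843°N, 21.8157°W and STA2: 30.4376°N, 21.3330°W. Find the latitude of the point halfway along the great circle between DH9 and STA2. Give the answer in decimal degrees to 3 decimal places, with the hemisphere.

30.661°N

Bx = cos φ₂ cos Δλ = 0.862151,  By = cos φ₂ sin Δλ = 0.007264
φₘ = atan2(sin φ₁ + sin φ₂, √((cos φ₁ + Bx)² + By²)) = 30.66117°
λₘ = λ₁ + atan2(By, cos φ₁ + Bx) = -21.57379°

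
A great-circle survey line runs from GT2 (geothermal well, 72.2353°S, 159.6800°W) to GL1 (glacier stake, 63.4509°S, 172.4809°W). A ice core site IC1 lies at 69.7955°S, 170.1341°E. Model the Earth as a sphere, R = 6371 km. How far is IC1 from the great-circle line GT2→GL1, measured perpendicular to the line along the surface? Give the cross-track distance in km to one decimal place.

δ₁₃ = central angle GT2→IC1 = 0.174552 rad  (haversine)
θ₁₃ = bearing GT2→IC1 = 269.330°,  θ₁₂ = bearing GT2→GL1 = 325.134°
dₓₜ = R·arcsin(sin δ₁₃ · sin(θ₁₃ − θ₁₂)) = 6371·arcsin(0.17367·sin(-55.804°)) = -918.329 km
|dₓₜ| = 918.329 km

918.3 km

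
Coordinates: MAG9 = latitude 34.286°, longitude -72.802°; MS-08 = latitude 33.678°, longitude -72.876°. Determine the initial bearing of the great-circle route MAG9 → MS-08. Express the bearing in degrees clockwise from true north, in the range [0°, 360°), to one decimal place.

Δλ = -0.0740°
y = sin Δλ · cos φ₂ = -0.001075
x = cos φ₁ sin φ₂ − sin φ₁ cos φ₂ cos Δλ = -0.010611
θ = atan2(y, x) = -174.2163° → 185.7837° (mod 360°)

185.8°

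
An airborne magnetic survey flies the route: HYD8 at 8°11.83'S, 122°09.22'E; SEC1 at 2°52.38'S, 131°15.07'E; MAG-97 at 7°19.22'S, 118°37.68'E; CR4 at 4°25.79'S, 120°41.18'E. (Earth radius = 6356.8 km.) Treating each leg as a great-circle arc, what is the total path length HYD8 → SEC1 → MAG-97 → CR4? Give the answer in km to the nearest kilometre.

3037 km

HYD8: φ = -8.19717°, λ = +122.15367°
SEC1: φ = -2.87300°, λ = +131.25117°
MAG-97: φ = -7.32033°, λ = +118.62800°
CR4: φ = -4.42983°, λ = +120.68633°
HYD8→SEC1: c = 0.183284 rad, d = 1165.10 km
SEC1→MAG-97: c = 0.232711 rad, d = 1479.30 km
MAG-97→CR4: c = 0.061821 rad, d = 392.98 km
Total = 1165.10 + 1479.30 + 392.98 = 3037.38 km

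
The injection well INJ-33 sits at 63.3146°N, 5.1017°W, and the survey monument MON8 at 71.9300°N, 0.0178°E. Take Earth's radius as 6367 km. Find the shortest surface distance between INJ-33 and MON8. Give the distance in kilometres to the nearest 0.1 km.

980.7 km

Δφ = 8.6154°,  Δλ = 5.1195°
a = sin²(Δφ/2) + cos φ₁ cos φ₂ sin²(Δλ/2) = 0.005920
c = 2·arcsin(√a) = 0.154032 rad = 8.8254°
d = R·c = 6367 × 0.154032 = 980.7 km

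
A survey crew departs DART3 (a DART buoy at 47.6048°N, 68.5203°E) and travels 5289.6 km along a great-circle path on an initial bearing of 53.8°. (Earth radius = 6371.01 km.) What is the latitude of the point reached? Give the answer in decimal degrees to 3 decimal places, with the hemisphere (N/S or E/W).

52.390°N

δ = d/R = 5289.6/6371.01 = 0.830261 rad
φ₂ = arcsin(sin φ₁ cos δ + cos φ₁ sin δ cos θ)
   = arcsin(0.73851·0.67468 + 0.67424·0.73811·0.59061) = 52.39003°
λ₂ = λ₁ + atan2(sin θ sin δ cos φ₁, cos δ − sin φ₁ sin φ₂) = 145.93666°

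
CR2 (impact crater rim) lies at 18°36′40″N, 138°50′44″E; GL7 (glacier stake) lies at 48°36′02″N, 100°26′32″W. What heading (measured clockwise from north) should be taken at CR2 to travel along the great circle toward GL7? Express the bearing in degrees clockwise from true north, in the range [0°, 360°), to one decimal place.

CR2: φ = +18.61111°, λ = +138.84556°
GL7: φ = +48.60056°, λ = -100.44222°
Δλ = 120.7122°
y = sin Δλ · cos φ₂ = 0.568552
x = cos φ₁ sin φ₂ − sin φ₁ cos φ₂ cos Δλ = 0.818680
θ = atan2(y, x) = 34.7790° → 34.7790° (mod 360°)

34.8°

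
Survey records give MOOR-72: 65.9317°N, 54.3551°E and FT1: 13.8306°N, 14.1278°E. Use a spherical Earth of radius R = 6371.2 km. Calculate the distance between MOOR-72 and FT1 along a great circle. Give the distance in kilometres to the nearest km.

6519 km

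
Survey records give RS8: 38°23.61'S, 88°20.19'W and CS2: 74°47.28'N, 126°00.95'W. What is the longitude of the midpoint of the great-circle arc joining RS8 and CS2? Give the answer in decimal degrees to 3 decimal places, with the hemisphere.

97.526°W

RS8: φ = -38.39350°, λ = -88.33650°
CS2: φ = +74.78800°, λ = -126.01583°
Bx = cos φ₂ cos Δλ = 0.207668,  By = cos φ₂ sin Δλ = -0.160384
φₘ = atan2(sin φ₁ + sin φ₂, √((cos φ₁ + Bx)² + By²)) = 18.90239°
λₘ = λ₁ + atan2(By, cos φ₁ + Bx) = -97.52566°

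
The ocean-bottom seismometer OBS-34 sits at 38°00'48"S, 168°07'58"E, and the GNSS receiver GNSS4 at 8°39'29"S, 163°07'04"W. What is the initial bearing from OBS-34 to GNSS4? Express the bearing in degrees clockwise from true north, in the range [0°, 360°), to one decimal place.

OBS-34: φ = -38.01333°, λ = +168.13278°
GNSS4: φ = -8.65806°, λ = -163.11778°
Δλ = 28.7494°
y = sin Δλ · cos φ₂ = 0.475499
x = cos φ₁ sin φ₂ − sin φ₁ cos φ₂ cos Δλ = 0.415174
θ = atan2(y, x) = 48.8747° → 48.8747° (mod 360°)

48.9°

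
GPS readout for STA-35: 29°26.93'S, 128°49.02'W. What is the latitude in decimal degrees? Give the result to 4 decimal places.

29.4488°S

29° + 26.93′/60 = 29 + 0.44883 = 29.4488°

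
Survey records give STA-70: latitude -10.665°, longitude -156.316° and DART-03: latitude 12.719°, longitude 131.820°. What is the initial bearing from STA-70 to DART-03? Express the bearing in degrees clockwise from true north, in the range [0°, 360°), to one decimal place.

286.4°

Δλ = -71.8640°
y = sin Δλ · cos φ₂ = -0.927001
x = cos φ₁ sin φ₂ − sin φ₁ cos φ₂ cos Δλ = 0.272559
θ = atan2(y, x) = -73.6155° → 286.3845° (mod 360°)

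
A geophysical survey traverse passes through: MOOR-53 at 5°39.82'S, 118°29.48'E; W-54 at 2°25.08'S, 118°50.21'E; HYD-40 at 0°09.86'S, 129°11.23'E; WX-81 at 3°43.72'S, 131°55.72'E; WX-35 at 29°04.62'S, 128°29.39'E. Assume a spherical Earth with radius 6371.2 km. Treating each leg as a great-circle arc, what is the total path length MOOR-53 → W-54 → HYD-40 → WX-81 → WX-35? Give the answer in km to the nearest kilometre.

4882 km

MOOR-53: φ = -5.66367°, λ = +118.49133°
W-54: φ = -2.41800°, λ = +118.83683°
HYD-40: φ = -0.16433°, λ = +129.18717°
WX-81: φ = -3.72867°, λ = +131.92867°
WX-35: φ = -29.07700°, λ = +128.48983°
MOOR-53→W-54: c = 0.056966 rad, d = 362.94 km
W-54→HYD-40: c = 0.184824 rad, d = 1177.55 km
HYD-40→WX-81: c = 0.078461 rad, d = 499.89 km
WX-81→WX-35: c = 0.446066 rad, d = 2841.97 km
Total = 362.94 + 1177.55 + 499.89 + 2841.97 = 4882.35 km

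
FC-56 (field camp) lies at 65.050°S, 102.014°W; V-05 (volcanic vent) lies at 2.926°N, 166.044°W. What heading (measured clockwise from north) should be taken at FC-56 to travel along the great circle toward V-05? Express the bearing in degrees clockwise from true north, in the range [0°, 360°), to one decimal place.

295.0°

Δλ = -64.0300°
y = sin Δλ · cos φ₂ = -0.897851
x = cos φ₁ sin φ₂ − sin φ₁ cos φ₂ cos Δλ = 0.418049
θ = atan2(y, x) = -65.0328° → 294.9672° (mod 360°)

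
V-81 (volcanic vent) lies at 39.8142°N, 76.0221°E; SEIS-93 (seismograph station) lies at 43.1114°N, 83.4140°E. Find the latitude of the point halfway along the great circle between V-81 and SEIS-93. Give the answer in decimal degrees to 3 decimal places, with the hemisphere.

41.522°N

Bx = cos φ₂ cos Δλ = 0.723959,  By = cos φ₂ sin Δλ = 0.093922
φₘ = atan2(sin φ₁ + sin φ₂, √((cos φ₁ + Bx)² + By²)) = 41.52196°
λₘ = λ₁ + atan2(By, cos φ₁ + Bx) = 79.62393°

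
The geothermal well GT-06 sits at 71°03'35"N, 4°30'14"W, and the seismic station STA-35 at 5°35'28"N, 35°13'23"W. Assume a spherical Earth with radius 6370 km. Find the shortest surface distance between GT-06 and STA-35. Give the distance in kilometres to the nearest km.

7593 km

GT-06: φ = +71.05972°, λ = -4.50389°
STA-35: φ = +5.59111°, λ = -35.22306°
Δφ = -65.4686°,  Δλ = -30.7192°
a = sin²(Δφ/2) + cos φ₁ cos φ₂ sin²(Δλ/2) = 0.315068
c = 2·arcsin(√a) = 1.191934 rad = 68.2928°
d = R·c = 6370 × 1.191934 = 7592.6 km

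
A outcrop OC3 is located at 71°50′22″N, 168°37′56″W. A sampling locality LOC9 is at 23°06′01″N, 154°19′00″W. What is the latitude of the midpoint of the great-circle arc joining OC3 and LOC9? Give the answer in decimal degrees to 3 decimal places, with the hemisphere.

47.638°N

OC3: φ = +71.83944°, λ = -168.63222°
LOC9: φ = +23.10028°, λ = -154.31667°
Bx = cos φ₂ cos Δλ = 0.891258,  By = cos φ₂ sin Δλ = 0.227437
φₘ = atan2(sin φ₁ + sin φ₂, √((cos φ₁ + Bx)² + By²)) = 47.63834°
λₘ = λ₁ + atan2(By, cos φ₁ + Bx) = -157.92584°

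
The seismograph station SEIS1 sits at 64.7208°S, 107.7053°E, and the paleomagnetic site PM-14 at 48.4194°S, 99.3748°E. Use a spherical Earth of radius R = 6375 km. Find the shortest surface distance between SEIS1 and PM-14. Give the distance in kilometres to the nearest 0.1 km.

1880.5 km

Δφ = 16.3014°,  Δλ = -8.3305°
a = sin²(Δφ/2) + cos φ₁ cos φ₂ sin²(Δλ/2) = 0.021596
c = 2·arcsin(√a) = 0.294979 rad = 16.9011°
d = R·c = 6375 × 0.294979 = 1880.5 km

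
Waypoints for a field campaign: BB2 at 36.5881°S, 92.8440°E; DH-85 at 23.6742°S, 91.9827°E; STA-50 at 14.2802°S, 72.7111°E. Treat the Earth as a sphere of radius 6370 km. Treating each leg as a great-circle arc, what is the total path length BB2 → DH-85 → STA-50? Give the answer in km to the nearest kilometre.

BB2→DH-85: c = 0.225762 rad, d = 1438.10 km
DH-85→STA-50: c = 0.357269 rad, d = 2275.80 km
Total = 1438.10 + 2275.80 = 3713.90 km

3714 km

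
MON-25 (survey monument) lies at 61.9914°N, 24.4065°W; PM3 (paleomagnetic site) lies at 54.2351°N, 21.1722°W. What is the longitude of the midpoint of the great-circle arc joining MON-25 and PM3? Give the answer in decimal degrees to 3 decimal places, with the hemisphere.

22.613°W

Bx = cos φ₂ cos Δλ = 0.583530,  By = cos φ₂ sin Δλ = 0.032975
φₘ = atan2(sin φ₁ + sin φ₂, √((cos φ₁ + Bx)² + By²)) = 58.12337°
λₘ = λ₁ + atan2(By, cos φ₁ + Bx) = -22.61309°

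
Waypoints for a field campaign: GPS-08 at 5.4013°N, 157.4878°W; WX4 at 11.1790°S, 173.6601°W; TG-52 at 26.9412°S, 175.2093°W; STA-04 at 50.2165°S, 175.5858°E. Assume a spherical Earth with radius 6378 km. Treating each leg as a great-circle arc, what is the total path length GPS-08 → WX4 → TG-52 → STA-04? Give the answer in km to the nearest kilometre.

GPS-08→WX4: c = 0.403296 rad, d = 2572.22 km
WX4→TG-52: c = 0.276277 rad, d = 1762.09 km
TG-52→STA-04: c = 0.424436 rad, d = 2707.06 km
Total = 2572.22 + 1762.09 + 2707.06 = 7041.37 km

7041 km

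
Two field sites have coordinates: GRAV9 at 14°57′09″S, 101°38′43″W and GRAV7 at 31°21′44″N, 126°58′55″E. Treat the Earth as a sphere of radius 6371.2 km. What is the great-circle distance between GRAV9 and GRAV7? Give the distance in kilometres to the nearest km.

14768 km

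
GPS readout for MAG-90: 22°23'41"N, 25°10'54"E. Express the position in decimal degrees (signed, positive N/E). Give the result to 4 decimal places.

+22.3947°, +25.1817°

lat: 22.3947° N → +22.3947°
lon: 25.1817° E → +25.1817°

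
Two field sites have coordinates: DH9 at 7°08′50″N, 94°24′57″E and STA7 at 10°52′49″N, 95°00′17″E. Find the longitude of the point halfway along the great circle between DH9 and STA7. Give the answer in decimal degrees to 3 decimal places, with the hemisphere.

DH9: φ = +7.14722°, λ = +94.41583°
STA7: φ = +10.88028°, λ = +95.00472°
Bx = cos φ₂ cos Δλ = 0.981972,  By = cos φ₂ sin Δλ = 0.010093
φₘ = atan2(sin φ₁ + sin φ₂, √((cos φ₁ + Bx)² + By²)) = 9.01387°
λₘ = λ₁ + atan2(By, cos φ₁ + Bx) = 94.70876°

94.709°E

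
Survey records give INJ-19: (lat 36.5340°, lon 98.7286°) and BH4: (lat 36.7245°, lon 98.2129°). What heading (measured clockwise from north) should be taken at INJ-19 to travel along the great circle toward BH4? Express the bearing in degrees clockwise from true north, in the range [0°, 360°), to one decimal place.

294.9°

Δλ = -0.5157°
y = sin Δλ · cos φ₂ = -0.007214
x = cos φ₁ sin φ₂ − sin φ₁ cos φ₂ cos Δλ = 0.003344
θ = atan2(y, x) = -65.1295° → 294.8705° (mod 360°)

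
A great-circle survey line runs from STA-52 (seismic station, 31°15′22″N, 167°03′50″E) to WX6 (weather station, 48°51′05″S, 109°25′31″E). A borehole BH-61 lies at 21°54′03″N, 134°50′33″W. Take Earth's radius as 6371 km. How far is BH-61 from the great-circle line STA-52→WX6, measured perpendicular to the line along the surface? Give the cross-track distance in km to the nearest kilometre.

4241 km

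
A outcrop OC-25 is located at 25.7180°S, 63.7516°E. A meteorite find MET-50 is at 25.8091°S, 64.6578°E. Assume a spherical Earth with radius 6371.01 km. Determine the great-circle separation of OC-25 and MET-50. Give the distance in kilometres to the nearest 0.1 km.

91.3 km

Δφ = -0.0911°,  Δλ = 0.9062°
a = sin²(Δφ/2) + cos φ₁ cos φ₂ sin²(Δλ/2) = 0.000051
c = 2·arcsin(√a) = 0.014332 rad = 0.8212°
d = R·c = 6371.01 × 0.014332 = 91.3 km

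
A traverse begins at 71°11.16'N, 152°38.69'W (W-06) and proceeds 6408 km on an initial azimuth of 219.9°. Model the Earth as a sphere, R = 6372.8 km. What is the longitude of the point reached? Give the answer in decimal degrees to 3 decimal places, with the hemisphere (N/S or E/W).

W-06: φ = +71.18600°, λ = -152.64483°
δ = d/R = 6408/6372.8 = 1.005523 rad
φ₂ = arcsin(sin φ₁ cos δ + cos φ₁ sin δ cos θ)
   = arcsin(0.94657·0.53565 + 0.32250·0.84444·-0.76717) = 17.34380°
λ₂ = λ₁ + atan2(sin θ sin δ cos φ₁, cos δ − sin φ₁ sin φ₂) = 172.78130°

172.781°E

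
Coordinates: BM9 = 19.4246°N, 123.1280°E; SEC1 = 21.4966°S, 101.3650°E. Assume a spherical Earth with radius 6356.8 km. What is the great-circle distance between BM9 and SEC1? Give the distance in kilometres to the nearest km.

5118 km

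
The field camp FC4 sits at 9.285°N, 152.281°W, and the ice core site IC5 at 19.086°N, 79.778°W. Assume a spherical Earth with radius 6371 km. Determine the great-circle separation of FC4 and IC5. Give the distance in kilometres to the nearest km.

7844 km

Δφ = 9.8010°,  Δλ = 72.5030°
a = sin²(Δφ/2) + cos φ₁ cos φ₂ sin²(Δλ/2) = 0.333418
c = 2·arcsin(√a) = 1.231139 rad = 70.5391°
d = R·c = 6371 × 1.231139 = 7843.6 km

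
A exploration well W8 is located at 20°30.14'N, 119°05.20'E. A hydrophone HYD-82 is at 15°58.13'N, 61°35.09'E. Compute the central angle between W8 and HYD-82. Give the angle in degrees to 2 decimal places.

W8: φ = +20.50233°, λ = +119.08667°
HYD-82: φ = +15.96883°, λ = +61.58483°
Δφ = -4.5335°,  Δλ = -57.5018°
a = sin²(Δφ/2) + cos φ₁ cos φ₂ sin²(Δλ/2) = 0.209911
c = 2·arcsin(√a) = 0.951848 rad = 54.5369°

54.54°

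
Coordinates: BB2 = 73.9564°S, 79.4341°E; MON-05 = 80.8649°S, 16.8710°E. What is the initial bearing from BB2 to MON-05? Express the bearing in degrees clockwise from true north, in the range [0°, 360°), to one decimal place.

Δλ = -62.5631°
y = sin Δλ · cos φ₂ = -0.140905
x = cos φ₁ sin φ₂ − sin φ₁ cos φ₂ cos Δλ = -0.202559
θ = atan2(y, x) = -145.1766° → 214.8234° (mod 360°)

214.8°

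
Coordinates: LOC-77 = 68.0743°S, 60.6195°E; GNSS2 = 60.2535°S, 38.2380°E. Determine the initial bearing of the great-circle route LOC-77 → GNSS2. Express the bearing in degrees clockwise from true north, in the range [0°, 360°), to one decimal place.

298.2°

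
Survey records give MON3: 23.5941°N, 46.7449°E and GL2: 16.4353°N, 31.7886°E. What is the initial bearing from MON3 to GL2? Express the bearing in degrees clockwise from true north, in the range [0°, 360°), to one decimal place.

245.7°

Δλ = -14.9563°
y = sin Δλ · cos φ₂ = -0.247537
x = cos φ₁ sin φ₂ − sin φ₁ cos φ₂ cos Δλ = -0.111614
θ = atan2(y, x) = -114.2706° → 245.7294° (mod 360°)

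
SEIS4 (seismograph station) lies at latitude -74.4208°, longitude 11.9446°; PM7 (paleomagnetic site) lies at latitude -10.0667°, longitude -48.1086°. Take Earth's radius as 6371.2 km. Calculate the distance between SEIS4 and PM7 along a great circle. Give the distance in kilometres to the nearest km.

8064 km

Δφ = 64.3541°,  Δλ = -60.0532°
a = sin²(Δφ/2) + cos φ₁ cos φ₂ sin²(Δλ/2) = 0.349811
c = 2·arcsin(√a) = 1.265708 rad = 72.5197°
d = R·c = 6371.2 × 1.265708 = 8064.1 km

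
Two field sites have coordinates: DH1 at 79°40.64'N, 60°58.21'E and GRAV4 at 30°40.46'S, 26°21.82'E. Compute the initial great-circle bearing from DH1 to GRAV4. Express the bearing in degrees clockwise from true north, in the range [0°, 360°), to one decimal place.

DH1: φ = +79.67733°, λ = +60.97017°
GRAV4: φ = -30.67433°, λ = +26.36367°
Δλ = -34.6065°
y = sin Δλ · cos φ₂ = -0.488472
x = cos φ₁ sin φ₂ − sin φ₁ cos φ₂ cos Δλ = -0.787866
θ = atan2(y, x) = -148.2014° → 211.7986° (mod 360°)

211.8°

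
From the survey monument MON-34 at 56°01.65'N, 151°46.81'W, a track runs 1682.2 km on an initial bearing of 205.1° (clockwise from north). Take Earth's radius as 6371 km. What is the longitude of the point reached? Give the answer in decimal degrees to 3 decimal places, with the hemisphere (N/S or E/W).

160.341°W

MON-34: φ = +56.02750°, λ = -151.78017°
δ = d/R = 1682.2/6371 = 0.264040 rad
φ₂ = arcsin(sin φ₁ cos δ + cos φ₁ sin δ cos θ)
   = arcsin(0.82931·0.96534 + 0.55879·0.26098·-0.90557) = 41.95144°
λ₂ = λ₁ + atan2(sin θ sin δ cos φ₁, cos δ − sin φ₁ sin φ₂) = -160.34102°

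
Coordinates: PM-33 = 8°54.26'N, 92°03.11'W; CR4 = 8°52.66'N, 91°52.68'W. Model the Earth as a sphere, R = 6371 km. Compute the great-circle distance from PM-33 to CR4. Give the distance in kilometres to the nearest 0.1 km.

PM-33: φ = +8.90433°, λ = -92.05183°
CR4: φ = +8.87767°, λ = -91.87800°
Δφ = -0.0267°,  Δλ = 0.1738°
a = sin²(Δφ/2) + cos φ₁ cos φ₂ sin²(Δλ/2) = 0.000002
c = 2·arcsin(√a) = 0.003033 rad = 0.1738°
d = R·c = 6371 × 0.003033 = 19.3 km

19.3 km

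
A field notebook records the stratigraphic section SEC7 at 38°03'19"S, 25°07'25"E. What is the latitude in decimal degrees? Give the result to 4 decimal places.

38° + 3′/60 + 19″/3600 = 38 + 0.05000 + 0.00528 = 38.0553°

38.0553°S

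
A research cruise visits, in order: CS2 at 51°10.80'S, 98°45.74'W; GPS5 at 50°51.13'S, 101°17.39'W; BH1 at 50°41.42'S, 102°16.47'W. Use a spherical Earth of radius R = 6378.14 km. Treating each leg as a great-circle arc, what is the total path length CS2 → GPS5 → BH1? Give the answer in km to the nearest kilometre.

252 km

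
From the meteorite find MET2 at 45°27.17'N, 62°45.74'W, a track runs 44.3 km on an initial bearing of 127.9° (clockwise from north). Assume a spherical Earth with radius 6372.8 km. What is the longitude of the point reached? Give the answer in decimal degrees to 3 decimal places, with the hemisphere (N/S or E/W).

MET2: φ = +45.45283°, λ = -62.76233°
δ = d/R = 44.3/6372.8 = 0.006951 rad
φ₂ = arcsin(sin φ₁ cos δ + cos φ₁ sin δ cos θ)
   = arcsin(0.71267·0.99998 + 0.70150·0.00695·-0.61429) = 45.20730°
λ₂ = λ₁ + atan2(sin θ sin δ cos φ₁, cos δ − sin φ₁ sin φ₂) = -62.31625°

62.316°W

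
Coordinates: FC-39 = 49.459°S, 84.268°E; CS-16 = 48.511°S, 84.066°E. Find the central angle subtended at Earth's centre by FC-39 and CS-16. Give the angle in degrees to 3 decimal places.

0.957°

Δφ = 0.9480°,  Δλ = -0.2020°
a = sin²(Δφ/2) + cos φ₁ cos φ₂ sin²(Δλ/2) = 0.000070
c = 2·arcsin(√a) = 0.016707 rad = 0.9572°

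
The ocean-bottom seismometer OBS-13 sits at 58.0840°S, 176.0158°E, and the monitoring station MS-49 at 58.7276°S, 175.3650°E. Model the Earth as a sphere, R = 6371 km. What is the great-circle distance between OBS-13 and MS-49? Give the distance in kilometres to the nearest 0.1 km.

Δφ = -0.6436°,  Δλ = -0.6508°
a = sin²(Δφ/2) + cos φ₁ cos φ₂ sin²(Δλ/2) = 0.000040
c = 2·arcsin(√a) = 0.012712 rad = 0.7283°
d = R·c = 6371 × 0.012712 = 81.0 km

81.0 km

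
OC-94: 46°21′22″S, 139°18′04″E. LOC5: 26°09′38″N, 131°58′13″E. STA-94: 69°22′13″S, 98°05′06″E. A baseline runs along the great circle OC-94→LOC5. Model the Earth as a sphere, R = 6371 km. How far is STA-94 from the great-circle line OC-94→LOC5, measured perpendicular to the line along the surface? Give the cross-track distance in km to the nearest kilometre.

1841 km

OC-94: φ = -46.35611°, λ = +139.30111°
LOC5: φ = +26.16056°, λ = +131.97028°
STA-94: φ = -69.37028°, λ = +98.08500°
δ₁₃ = central angle OC-94→STA-94 = 0.535216 rad  (haversine)
θ₁₃ = bearing OC-94→STA-94 = 207.076°,  θ₁₂ = bearing OC-94→LOC5 = 353.115°
dₓₜ = R·arcsin(sin δ₁₃ · sin(θ₁₃ − θ₁₂)) = 6371·arcsin(0.51003·sin(-146.039°)) = -1840.688 km
|dₓₜ| = 1840.688 km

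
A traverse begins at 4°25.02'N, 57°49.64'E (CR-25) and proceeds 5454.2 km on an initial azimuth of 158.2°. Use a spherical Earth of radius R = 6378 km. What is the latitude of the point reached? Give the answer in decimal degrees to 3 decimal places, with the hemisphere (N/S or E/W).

40.398°S

CR-25: φ = +4.41700°, λ = +57.82733°
δ = d/R = 5454.2/6378 = 0.855158 rad
φ₂ = arcsin(sin φ₁ cos δ + cos φ₁ sin δ cos θ)
   = arcsin(0.07701·0.65610 + 0.99703·0.75467·-0.92849) = -40.39808°
λ₂ = λ₁ + atan2(sin θ sin δ cos φ₁, cos δ − sin φ₁ sin φ₂) = 79.42029°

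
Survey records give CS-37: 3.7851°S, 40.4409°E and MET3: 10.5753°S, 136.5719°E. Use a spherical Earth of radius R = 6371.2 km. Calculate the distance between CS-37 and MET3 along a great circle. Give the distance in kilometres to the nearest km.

10599 km

Δφ = -6.7902°,  Δλ = 96.1310°
a = sin²(Δφ/2) + cos φ₁ cos φ₂ sin²(Δλ/2) = 0.546322
c = 2·arcsin(√a) = 1.663573 rad = 95.3157°
d = R·c = 6371.2 × 1.663573 = 10599.0 km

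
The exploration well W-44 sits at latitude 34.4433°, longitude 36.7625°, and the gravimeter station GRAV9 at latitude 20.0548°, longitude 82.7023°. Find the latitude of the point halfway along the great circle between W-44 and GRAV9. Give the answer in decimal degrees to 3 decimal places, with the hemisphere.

Bx = cos φ₂ cos Δλ = 0.653247,  By = cos φ₂ sin Δλ = 0.675037
φₘ = atan2(sin φ₁ + sin φ₂, √((cos φ₁ + Bx)² + By²)) = 29.21186°
λₘ = λ₁ + atan2(By, cos φ₁ + Bx) = 61.31074°

29.212°N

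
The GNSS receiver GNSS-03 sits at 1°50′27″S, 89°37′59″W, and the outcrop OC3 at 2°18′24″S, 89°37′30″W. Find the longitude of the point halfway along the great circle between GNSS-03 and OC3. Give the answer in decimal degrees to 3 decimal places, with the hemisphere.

GNSS-03: φ = -1.84083°, λ = -89.63306°
OC3: φ = -2.30667°, λ = -89.62500°
Bx = cos φ₂ cos Δλ = 0.999190,  By = cos φ₂ sin Δλ = 0.000140
φₘ = atan2(sin φ₁ + sin φ₂, √((cos φ₁ + Bx)² + By²)) = -2.07375°
λₘ = λ₁ + atan2(By, cos φ₁ + Bx) = -89.62903°

89.629°W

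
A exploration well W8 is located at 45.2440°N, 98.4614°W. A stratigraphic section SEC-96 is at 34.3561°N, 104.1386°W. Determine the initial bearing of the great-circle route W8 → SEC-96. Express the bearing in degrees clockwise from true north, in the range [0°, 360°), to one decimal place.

Δλ = -5.6772°
y = sin Δλ · cos φ₂ = -0.081666
x = cos φ₁ sin φ₂ − sin φ₁ cos φ₂ cos Δλ = -0.186013
θ = atan2(y, x) = -156.2968° → 203.7032° (mod 360°)

203.7°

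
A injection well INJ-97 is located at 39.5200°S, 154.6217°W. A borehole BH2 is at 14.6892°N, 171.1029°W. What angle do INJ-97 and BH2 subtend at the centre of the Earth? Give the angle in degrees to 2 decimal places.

Δφ = 54.2092°,  Δλ = -16.4812°
a = sin²(Δφ/2) + cos φ₁ cos φ₂ sin²(Δλ/2) = 0.222916
c = 2·arcsin(√a) = 0.983432 rad = 56.3465°

56.35°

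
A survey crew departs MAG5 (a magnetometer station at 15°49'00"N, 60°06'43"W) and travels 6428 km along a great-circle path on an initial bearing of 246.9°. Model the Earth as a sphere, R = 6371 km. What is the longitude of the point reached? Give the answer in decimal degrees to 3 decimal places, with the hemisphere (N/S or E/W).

MAG5: φ = +15.81667°, λ = -60.11194°
δ = d/R = 6428/6371 = 1.008947 rad
φ₂ = arcsin(sin φ₁ cos δ + cos φ₁ sin δ cos θ)
   = arcsin(0.27256·0.53275 + 0.96214·0.84627·-0.39234) = -10.03477°
λ₂ = λ₁ + atan2(sin θ sin δ cos φ₁, cos δ − sin φ₁ sin φ₂) = -112.34529°

112.345°W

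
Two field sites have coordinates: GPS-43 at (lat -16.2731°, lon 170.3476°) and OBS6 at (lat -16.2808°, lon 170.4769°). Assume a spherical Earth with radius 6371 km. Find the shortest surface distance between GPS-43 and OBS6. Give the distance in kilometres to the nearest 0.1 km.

13.8 km

Δφ = -0.0077°,  Δλ = 0.1293°
a = sin²(Δφ/2) + cos φ₁ cos φ₂ sin²(Δλ/2) = 0.000001
c = 2·arcsin(√a) = 0.002170 rad = 0.1244°
d = R·c = 6371 × 0.002170 = 13.8 km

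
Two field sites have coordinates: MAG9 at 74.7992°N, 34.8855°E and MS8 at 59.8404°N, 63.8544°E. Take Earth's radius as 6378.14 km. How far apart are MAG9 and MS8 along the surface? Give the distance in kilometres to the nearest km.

2033 km

Δφ = -14.9588°,  Δλ = 28.9689°
a = sin²(Δφ/2) + cos φ₁ cos φ₂ sin²(Δλ/2) = 0.025185
c = 2·arcsin(√a) = 0.318745 rad = 18.2627°
d = R·c = 6378.14 × 0.318745 = 2033.0 km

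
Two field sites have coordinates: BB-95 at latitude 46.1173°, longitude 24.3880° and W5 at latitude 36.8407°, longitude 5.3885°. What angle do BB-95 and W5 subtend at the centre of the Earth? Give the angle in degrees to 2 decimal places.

16.92°

Δφ = -9.2766°,  Δλ = -18.9995°
a = sin²(Δφ/2) + cos φ₁ cos φ₂ sin²(Δλ/2) = 0.021650
c = 2·arcsin(√a) = 0.295354 rad = 16.9225°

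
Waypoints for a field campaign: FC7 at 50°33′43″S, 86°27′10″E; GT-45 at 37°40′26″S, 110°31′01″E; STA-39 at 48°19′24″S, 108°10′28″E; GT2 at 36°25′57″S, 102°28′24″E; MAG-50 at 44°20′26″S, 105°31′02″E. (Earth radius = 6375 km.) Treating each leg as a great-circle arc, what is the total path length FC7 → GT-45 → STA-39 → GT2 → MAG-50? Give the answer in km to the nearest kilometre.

FC7: φ = -50.56194°, λ = +86.45278°
GT-45: φ = -37.67389°, λ = +110.51694°
STA-39: φ = -48.32333°, λ = +108.17444°
GT2: φ = -36.43250°, λ = +102.47333°
MAG-50: φ = -44.34056°, λ = +105.51722°
FC7→GT-45: c = 0.373354 rad, d = 2380.13 km
GT-45→STA-39: c = 0.188233 rad, d = 1199.98 km
STA-39→GT2: c = 0.220008 rad, d = 1402.55 km
GT2→MAG-50: c = 0.143802 rad, d = 916.74 km
Total = 2380.13 + 1199.98 + 1402.55 + 916.74 = 5899.40 km

5899 km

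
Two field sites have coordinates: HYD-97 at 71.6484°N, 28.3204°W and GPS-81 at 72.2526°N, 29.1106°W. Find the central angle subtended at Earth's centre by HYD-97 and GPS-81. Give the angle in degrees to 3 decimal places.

0.652°

Δφ = 0.6042°,  Δλ = -0.7902°
a = sin²(Δφ/2) + cos φ₁ cos φ₂ sin²(Δλ/2) = 0.000032
c = 2·arcsin(√a) = 0.011378 rad = 0.6519°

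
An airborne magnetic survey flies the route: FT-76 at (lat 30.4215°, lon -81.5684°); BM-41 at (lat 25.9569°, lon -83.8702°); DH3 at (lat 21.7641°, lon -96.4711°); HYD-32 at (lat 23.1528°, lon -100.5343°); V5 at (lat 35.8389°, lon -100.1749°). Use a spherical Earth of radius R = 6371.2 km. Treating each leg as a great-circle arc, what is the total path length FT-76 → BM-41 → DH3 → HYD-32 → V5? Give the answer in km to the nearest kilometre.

3764 km

FT-76→BM-41: c = 0.085583 rad, d = 545.27 km
BM-41→DH3: c = 0.213900 rad, d = 1362.80 km
DH3→HYD-32: c = 0.069872 rad, d = 445.17 km
HYD-32→V5: c = 0.221481 rad, d = 1411.10 km
Total = 545.27 + 1362.80 + 445.17 + 1411.10 = 3764.33 km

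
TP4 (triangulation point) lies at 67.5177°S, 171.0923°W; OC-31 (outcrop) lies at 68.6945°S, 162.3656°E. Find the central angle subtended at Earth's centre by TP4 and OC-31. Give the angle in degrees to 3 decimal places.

9.888°

Δφ = -1.1768°,  Δλ = -26.5421°
a = sin²(Δφ/2) + cos φ₁ cos φ₂ sin²(Δλ/2) = 0.007427
c = 2·arcsin(√a) = 0.172577 rad = 9.8879°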